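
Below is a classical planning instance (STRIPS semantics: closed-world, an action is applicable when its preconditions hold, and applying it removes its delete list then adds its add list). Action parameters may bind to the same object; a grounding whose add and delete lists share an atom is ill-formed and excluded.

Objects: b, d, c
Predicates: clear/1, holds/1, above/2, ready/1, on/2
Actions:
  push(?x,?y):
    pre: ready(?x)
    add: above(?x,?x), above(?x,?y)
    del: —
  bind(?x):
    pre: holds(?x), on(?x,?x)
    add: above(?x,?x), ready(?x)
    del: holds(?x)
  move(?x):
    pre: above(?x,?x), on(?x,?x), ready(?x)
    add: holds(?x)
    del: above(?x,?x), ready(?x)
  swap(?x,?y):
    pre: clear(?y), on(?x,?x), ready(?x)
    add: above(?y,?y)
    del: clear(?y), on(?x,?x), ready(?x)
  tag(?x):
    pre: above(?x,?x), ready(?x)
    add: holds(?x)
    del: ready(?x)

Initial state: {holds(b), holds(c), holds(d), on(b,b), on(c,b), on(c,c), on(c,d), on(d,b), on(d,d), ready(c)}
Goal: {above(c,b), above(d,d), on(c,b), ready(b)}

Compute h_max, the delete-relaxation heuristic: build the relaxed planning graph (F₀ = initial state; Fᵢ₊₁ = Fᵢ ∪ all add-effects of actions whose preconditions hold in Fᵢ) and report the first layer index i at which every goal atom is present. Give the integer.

F0 = init (10 atoms)
F1 = F0 ∪ {above(b,b), above(c,b), above(c,c), above(c,d), above(d,d), ready(b), ready(d)}  (17 atoms)
goal ⊆ F1  ⇒  h_max = 1

1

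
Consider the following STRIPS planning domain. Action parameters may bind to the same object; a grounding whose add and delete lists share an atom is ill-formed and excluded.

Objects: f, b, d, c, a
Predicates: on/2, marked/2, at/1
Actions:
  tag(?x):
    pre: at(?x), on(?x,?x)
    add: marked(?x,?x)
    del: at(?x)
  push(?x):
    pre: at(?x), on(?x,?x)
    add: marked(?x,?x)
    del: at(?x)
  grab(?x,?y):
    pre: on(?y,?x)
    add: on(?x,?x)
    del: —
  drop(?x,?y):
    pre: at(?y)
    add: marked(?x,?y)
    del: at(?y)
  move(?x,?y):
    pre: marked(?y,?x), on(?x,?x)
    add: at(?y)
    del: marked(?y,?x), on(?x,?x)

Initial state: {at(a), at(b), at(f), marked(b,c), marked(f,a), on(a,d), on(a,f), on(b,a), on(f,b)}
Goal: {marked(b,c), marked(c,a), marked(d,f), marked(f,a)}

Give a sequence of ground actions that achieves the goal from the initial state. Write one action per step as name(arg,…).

1. drop(d,f)  →  {at(a), at(b), marked(b,c), marked(d,f), marked(f,a), on(a,d), on(a,f), on(b,a), on(f,b)}
2. drop(c,a)  →  {at(b), marked(b,c), marked(c,a), marked(d,f), marked(f,a), on(a,d), on(a,f), on(b,a), on(f,b)}

drop(d,f); drop(c,a)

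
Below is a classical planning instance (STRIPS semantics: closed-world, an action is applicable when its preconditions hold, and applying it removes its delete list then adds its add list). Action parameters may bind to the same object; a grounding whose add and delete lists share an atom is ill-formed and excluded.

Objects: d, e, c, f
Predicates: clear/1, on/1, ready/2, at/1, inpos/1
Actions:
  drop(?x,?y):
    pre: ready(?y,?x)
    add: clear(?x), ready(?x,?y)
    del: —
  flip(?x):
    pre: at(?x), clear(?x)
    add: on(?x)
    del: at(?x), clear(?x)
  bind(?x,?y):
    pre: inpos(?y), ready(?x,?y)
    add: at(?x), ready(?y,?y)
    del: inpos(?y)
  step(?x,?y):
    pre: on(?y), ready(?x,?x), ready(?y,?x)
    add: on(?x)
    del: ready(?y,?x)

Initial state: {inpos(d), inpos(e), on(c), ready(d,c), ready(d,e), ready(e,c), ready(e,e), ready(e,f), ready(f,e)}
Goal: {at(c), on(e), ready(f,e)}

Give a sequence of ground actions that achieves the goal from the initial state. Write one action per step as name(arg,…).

drop(c,e); bind(c,e); step(e,c)

1. drop(c,e)  →  {clear(c), inpos(d), inpos(e), on(c), ready(c,e), ready(d,c), ready(d,e), ready(e,c), ready(e,e), ready(e,f), ready(f,e)}
2. bind(c,e)  →  {at(c), clear(c), inpos(d), on(c), ready(c,e), ready(d,c), ready(d,e), ready(e,c), ready(e,e), ready(e,f), ready(f,e)}
3. step(e,c)  →  {at(c), clear(c), inpos(d), on(c), on(e), ready(d,c), ready(d,e), ready(e,c), ready(e,e), ready(e,f), ready(f,e)}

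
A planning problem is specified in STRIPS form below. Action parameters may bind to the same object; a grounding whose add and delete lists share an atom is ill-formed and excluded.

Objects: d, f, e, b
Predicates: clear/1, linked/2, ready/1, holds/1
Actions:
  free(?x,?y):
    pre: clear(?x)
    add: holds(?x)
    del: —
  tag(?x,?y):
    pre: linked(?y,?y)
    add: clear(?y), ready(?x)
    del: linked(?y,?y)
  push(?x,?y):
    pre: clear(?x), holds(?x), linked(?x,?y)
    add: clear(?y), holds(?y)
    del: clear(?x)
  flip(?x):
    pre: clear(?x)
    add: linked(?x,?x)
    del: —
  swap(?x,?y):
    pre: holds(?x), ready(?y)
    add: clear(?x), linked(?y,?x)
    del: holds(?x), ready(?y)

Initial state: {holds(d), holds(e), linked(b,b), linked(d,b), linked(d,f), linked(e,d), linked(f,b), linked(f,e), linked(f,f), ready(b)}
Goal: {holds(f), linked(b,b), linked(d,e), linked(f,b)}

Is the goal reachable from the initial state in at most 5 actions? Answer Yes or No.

Yes

1. tag(d,f)  →  {clear(f), holds(d), holds(e), linked(b,b), linked(d,b), linked(d,f), linked(e,d), linked(f,b), linked(f,e), ready(b), ready(d)}
2. free(f,d)  →  {clear(f), holds(d), holds(e), holds(f), linked(b,b), linked(d,b), linked(d,f), linked(e,d), linked(f,b), linked(f,e), ready(b), ready(d)}
3. swap(e,d)  →  {clear(e), clear(f), holds(d), holds(f), linked(b,b), linked(d,b), linked(d,e), linked(d,f), linked(e,d), linked(f,b), linked(f,e), ready(b)}
optimal plan length = 3; 3 ≤ 5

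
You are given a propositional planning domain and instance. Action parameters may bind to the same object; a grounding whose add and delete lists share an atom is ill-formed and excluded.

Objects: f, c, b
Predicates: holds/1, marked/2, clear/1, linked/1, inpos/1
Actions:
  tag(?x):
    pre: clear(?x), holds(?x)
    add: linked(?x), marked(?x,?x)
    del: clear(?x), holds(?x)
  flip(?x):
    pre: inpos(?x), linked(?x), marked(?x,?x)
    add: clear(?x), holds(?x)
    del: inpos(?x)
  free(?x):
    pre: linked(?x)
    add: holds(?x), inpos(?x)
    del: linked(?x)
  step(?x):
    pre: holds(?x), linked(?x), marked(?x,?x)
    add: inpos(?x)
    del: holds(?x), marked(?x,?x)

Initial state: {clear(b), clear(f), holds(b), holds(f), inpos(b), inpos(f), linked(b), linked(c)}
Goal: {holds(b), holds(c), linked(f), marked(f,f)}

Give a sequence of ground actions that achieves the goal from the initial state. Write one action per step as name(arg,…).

tag(f); free(c)

1. tag(f)  →  {clear(b), holds(b), inpos(b), inpos(f), linked(b), linked(c), linked(f), marked(f,f)}
2. free(c)  →  {clear(b), holds(b), holds(c), inpos(b), inpos(c), inpos(f), linked(b), linked(f), marked(f,f)}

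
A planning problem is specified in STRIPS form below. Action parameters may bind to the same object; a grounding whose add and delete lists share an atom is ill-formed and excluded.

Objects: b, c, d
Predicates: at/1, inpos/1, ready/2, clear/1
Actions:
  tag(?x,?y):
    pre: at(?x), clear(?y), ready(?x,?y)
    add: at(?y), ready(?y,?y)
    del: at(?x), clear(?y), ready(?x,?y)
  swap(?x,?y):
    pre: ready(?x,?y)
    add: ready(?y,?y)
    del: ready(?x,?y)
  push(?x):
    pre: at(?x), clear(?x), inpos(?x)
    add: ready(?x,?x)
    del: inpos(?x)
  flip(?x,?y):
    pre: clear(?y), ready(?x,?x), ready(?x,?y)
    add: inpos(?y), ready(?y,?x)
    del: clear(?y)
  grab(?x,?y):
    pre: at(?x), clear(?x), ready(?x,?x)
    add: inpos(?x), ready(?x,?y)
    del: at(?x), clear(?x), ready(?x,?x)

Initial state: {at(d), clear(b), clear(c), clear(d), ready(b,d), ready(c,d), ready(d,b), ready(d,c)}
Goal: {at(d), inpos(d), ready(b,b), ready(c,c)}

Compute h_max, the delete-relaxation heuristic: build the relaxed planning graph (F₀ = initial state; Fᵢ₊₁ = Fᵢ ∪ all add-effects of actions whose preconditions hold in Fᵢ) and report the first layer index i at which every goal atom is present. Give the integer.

2

F0 = init (8 atoms)
F1 = F0 ∪ {at(b), at(c), ready(b,b), ready(c,c), ready(d,d)}  (13 atoms)
F2 = F1 ∪ {inpos(b), inpos(c), inpos(d), ready(b,c), ready(c,b)}  (18 atoms)
goal ⊆ F2  ⇒  h_max = 2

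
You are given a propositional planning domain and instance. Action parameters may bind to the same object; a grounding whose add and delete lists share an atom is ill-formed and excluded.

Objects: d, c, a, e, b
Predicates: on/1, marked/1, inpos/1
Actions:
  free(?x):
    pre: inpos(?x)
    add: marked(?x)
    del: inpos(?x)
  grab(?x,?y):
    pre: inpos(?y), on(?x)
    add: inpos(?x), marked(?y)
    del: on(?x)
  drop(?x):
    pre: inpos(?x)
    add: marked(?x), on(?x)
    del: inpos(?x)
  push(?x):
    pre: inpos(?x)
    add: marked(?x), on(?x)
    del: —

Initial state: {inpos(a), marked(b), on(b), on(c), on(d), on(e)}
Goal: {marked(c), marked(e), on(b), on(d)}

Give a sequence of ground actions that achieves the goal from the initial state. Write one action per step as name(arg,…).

1. grab(c,a)  →  {inpos(a), inpos(c), marked(a), marked(b), on(b), on(d), on(e)}
2. grab(e,c)  →  {inpos(a), inpos(c), inpos(e), marked(a), marked(b), marked(c), on(b), on(d)}
3. free(e)  →  {inpos(a), inpos(c), marked(a), marked(b), marked(c), marked(e), on(b), on(d)}

grab(c,a); grab(e,c); free(e)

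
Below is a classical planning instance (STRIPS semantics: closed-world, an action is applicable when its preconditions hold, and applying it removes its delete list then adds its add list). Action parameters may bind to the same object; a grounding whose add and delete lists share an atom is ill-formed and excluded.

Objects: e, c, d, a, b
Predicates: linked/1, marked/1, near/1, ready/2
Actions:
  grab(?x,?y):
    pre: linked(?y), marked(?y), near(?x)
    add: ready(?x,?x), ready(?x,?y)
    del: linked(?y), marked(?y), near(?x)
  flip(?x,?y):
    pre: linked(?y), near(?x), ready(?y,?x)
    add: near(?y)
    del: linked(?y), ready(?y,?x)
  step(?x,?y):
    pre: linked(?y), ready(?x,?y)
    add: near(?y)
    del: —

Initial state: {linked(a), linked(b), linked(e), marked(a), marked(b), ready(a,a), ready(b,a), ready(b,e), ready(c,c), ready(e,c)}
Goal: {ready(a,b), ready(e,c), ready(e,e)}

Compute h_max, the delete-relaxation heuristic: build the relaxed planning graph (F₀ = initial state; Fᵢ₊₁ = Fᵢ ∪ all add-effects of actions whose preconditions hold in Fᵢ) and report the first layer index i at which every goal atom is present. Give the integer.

F0 = init (10 atoms)
F1 = F0 ∪ {near(a), near(e)}  (12 atoms)
F2 = F1 ∪ {near(b), ready(a,b), ready(e,a), ready(e,b), ready(e,e)}  (17 atoms)
goal ⊆ F2  ⇒  h_max = 2

2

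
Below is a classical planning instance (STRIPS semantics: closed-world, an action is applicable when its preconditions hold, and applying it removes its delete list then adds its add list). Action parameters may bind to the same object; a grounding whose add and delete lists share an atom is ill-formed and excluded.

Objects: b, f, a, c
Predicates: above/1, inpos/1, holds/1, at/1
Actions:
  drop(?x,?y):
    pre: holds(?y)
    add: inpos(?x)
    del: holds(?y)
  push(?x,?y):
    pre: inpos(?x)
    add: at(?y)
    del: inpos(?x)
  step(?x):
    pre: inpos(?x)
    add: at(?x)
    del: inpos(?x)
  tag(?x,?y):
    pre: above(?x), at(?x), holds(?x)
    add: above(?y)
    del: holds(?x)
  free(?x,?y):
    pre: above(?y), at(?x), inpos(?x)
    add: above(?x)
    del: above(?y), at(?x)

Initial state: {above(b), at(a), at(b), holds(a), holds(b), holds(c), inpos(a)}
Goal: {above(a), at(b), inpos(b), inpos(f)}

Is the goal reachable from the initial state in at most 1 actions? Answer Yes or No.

No

1. drop(b,b)  →  {above(b), at(a), at(b), holds(a), holds(c), inpos(a), inpos(b)}
2. drop(f,a)  →  {above(b), at(a), at(b), holds(c), inpos(a), inpos(b), inpos(f)}
3. free(a,b)  →  {above(a), at(b), holds(c), inpos(a), inpos(b), inpos(f)}
optimal plan length = 3; 3 > 1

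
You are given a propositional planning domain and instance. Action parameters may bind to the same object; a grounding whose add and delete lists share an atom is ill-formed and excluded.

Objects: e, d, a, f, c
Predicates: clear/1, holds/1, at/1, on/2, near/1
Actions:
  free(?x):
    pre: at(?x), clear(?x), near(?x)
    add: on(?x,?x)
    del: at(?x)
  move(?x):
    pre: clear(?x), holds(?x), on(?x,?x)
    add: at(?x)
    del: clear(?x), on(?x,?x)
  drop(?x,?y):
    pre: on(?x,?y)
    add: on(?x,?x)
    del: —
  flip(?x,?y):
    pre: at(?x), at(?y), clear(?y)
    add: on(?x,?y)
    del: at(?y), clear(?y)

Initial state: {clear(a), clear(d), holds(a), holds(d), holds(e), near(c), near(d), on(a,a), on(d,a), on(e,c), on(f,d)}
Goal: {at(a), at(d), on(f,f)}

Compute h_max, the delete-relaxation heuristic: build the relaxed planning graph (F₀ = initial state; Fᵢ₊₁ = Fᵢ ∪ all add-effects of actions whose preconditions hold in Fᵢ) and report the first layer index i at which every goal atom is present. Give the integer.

2

F0 = init (11 atoms)
F1 = F0 ∪ {at(a), on(d,d), on(e,e), on(f,f)}  (15 atoms)
F2 = F1 ∪ {at(d)}  (16 atoms)
goal ⊆ F2  ⇒  h_max = 2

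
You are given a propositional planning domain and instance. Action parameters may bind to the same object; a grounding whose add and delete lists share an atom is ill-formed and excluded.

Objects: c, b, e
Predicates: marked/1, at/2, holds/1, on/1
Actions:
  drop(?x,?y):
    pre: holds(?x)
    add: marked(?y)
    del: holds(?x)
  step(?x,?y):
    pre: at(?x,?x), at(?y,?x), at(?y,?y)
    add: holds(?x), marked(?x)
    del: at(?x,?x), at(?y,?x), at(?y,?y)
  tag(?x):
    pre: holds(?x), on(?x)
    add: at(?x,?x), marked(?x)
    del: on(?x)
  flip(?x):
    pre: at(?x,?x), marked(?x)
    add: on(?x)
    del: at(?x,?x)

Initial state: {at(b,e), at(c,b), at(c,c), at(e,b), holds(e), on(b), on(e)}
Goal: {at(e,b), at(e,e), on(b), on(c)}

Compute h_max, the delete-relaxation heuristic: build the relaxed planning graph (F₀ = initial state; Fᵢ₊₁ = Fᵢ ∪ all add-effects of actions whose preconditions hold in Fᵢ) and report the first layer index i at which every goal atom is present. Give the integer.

F0 = init (7 atoms)
F1 = F0 ∪ {at(e,e), holds(c), marked(b), marked(c), marked(e)}  (12 atoms)
F2 = F1 ∪ {on(c)}  (13 atoms)
goal ⊆ F2  ⇒  h_max = 2

2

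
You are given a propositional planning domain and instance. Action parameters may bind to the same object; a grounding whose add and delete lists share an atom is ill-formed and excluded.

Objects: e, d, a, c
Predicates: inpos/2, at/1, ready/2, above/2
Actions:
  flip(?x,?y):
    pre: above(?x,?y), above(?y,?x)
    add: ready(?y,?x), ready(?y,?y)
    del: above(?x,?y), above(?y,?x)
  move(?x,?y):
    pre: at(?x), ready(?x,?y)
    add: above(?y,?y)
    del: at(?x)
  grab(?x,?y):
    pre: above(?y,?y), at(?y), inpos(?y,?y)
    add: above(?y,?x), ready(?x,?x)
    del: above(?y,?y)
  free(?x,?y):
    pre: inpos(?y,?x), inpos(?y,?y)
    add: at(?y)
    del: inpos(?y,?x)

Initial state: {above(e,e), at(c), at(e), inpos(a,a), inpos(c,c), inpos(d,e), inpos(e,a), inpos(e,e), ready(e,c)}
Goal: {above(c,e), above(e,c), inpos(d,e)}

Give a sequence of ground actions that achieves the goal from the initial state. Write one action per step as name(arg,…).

grab(c,e); move(e,c); grab(e,c)

1. grab(c,e)  →  {above(e,c), at(c), at(e), inpos(a,a), inpos(c,c), inpos(d,e), inpos(e,a), inpos(e,e), ready(c,c), ready(e,c)}
2. move(e,c)  →  {above(c,c), above(e,c), at(c), inpos(a,a), inpos(c,c), inpos(d,e), inpos(e,a), inpos(e,e), ready(c,c), ready(e,c)}
3. grab(e,c)  →  {above(c,e), above(e,c), at(c), inpos(a,a), inpos(c,c), inpos(d,e), inpos(e,a), inpos(e,e), ready(c,c), ready(e,c), ready(e,e)}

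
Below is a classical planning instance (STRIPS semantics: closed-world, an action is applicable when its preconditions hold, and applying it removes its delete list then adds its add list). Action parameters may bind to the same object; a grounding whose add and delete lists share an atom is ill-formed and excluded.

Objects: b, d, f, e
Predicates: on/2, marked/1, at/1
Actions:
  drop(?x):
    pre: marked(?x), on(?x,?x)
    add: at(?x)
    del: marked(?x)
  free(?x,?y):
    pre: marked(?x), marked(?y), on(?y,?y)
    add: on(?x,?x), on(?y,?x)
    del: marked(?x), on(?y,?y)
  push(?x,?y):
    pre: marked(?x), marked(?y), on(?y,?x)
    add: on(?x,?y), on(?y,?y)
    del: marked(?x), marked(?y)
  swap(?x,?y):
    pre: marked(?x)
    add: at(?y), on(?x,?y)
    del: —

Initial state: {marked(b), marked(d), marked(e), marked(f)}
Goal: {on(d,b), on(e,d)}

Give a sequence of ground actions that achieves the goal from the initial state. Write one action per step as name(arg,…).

1. swap(d,b)  →  {at(b), marked(b), marked(d), marked(e), marked(f), on(d,b)}
2. swap(e,d)  →  {at(b), at(d), marked(b), marked(d), marked(e), marked(f), on(d,b), on(e,d)}

swap(d,b); swap(e,d)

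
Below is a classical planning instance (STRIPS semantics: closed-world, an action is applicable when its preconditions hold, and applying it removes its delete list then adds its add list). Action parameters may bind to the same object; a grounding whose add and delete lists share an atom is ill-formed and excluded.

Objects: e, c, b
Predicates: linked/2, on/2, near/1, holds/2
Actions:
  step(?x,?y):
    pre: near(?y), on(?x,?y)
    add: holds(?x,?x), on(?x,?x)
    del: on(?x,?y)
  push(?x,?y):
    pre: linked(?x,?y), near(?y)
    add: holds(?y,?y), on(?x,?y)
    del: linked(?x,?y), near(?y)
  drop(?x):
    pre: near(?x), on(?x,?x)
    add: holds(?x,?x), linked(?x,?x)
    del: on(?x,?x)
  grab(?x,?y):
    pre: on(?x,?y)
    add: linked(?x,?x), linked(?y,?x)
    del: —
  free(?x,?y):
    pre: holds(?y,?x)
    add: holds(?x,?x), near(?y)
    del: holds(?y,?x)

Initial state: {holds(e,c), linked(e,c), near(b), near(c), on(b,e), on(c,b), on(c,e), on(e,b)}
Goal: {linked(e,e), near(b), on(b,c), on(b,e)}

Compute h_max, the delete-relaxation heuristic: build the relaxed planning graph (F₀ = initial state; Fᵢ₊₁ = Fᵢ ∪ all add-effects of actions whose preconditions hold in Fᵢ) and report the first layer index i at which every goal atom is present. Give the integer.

2

F0 = init (8 atoms)
F1 = F0 ∪ {holds(c,c), holds(e,e), linked(b,b), linked(b,c), linked(b,e), linked(c,c), linked(e,b), linked(e,e), near(e), on(c,c), on(e,c), on(e,e)}  (20 atoms)
F2 = F1 ∪ {holds(b,b), linked(c,e), on(b,b), on(b,c)}  (24 atoms)
goal ⊆ F2  ⇒  h_max = 2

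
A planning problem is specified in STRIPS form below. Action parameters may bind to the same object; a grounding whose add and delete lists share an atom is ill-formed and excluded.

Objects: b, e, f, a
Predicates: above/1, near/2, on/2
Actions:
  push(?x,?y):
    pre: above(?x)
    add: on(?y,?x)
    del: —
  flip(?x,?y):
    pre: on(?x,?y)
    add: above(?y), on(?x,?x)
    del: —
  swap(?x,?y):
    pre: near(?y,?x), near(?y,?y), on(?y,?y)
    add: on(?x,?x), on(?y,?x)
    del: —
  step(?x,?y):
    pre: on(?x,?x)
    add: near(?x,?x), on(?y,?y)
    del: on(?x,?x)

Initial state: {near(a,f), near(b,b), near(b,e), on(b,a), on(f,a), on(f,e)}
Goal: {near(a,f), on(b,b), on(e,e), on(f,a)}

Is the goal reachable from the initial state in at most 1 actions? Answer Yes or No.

1. flip(b,a)  →  {above(a), near(a,f), near(b,b), near(b,e), on(b,a), on(b,b), on(f,a), on(f,e)}
2. swap(e,b)  →  {above(a), near(a,f), near(b,b), near(b,e), on(b,a), on(b,b), on(b,e), on(e,e), on(f,a), on(f,e)}
optimal plan length = 2; 2 > 1

No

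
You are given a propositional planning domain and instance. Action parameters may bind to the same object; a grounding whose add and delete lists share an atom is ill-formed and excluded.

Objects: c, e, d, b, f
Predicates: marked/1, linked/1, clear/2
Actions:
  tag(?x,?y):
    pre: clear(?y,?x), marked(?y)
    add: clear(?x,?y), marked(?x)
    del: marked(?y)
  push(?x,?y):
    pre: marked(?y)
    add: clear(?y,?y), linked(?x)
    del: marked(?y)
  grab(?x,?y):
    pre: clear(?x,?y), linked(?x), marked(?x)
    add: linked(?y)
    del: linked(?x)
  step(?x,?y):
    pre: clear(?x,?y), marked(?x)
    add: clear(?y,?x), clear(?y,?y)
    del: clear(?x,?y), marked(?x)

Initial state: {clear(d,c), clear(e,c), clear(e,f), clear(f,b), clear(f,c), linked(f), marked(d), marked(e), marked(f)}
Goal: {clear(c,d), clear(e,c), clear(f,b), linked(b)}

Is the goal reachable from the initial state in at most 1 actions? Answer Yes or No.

No

1. tag(c,d)  →  {clear(c,d), clear(d,c), clear(e,c), clear(e,f), clear(f,b), clear(f,c), linked(f), marked(c), marked(e), marked(f)}
2. push(b,c)  →  {clear(c,c), clear(c,d), clear(d,c), clear(e,c), clear(e,f), clear(f,b), clear(f,c), linked(b), linked(f), marked(e), marked(f)}
optimal plan length = 2; 2 > 1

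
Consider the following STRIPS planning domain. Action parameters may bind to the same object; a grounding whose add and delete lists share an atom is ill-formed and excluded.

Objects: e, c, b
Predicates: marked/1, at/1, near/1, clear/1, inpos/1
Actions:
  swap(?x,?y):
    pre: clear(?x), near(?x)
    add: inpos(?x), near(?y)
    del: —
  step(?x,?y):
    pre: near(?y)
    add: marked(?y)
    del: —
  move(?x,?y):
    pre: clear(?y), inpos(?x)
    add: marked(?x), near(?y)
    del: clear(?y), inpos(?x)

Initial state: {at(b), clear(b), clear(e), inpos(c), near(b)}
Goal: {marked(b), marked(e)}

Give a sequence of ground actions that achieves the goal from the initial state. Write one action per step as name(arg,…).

swap(b,e); step(e,e); step(e,b)

1. swap(b,e)  →  {at(b), clear(b), clear(e), inpos(b), inpos(c), near(b), near(e)}
2. step(e,e)  →  {at(b), clear(b), clear(e), inpos(b), inpos(c), marked(e), near(b), near(e)}
3. step(e,b)  →  {at(b), clear(b), clear(e), inpos(b), inpos(c), marked(b), marked(e), near(b), near(e)}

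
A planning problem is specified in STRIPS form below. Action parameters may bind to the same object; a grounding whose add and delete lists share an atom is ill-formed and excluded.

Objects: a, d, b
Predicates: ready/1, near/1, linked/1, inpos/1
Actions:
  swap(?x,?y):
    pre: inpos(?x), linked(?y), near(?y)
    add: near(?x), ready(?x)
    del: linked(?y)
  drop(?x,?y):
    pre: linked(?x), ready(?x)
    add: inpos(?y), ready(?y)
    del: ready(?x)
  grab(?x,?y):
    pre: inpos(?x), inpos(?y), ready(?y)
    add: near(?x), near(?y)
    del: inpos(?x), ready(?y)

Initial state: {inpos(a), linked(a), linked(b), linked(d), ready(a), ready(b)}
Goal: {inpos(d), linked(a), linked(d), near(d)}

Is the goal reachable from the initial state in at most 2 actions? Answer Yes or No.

Yes

1. drop(a,d)  →  {inpos(a), inpos(d), linked(a), linked(b), linked(d), ready(b), ready(d)}
2. grab(a,d)  →  {inpos(d), linked(a), linked(b), linked(d), near(a), near(d), ready(b)}
optimal plan length = 2; 2 ≤ 2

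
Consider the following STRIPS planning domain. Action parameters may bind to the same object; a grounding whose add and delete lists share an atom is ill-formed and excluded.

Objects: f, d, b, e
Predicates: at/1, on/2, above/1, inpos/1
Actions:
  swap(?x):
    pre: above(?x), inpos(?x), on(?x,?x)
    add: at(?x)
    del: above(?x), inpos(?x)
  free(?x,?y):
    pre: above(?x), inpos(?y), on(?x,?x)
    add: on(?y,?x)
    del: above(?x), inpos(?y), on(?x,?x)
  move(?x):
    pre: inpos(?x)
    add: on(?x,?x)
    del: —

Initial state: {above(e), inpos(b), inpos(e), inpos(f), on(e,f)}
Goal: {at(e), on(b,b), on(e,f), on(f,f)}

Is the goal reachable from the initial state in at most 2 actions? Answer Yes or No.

No

1. move(f)  →  {above(e), inpos(b), inpos(e), inpos(f), on(e,f), on(f,f)}
2. move(b)  →  {above(e), inpos(b), inpos(e), inpos(f), on(b,b), on(e,f), on(f,f)}
3. move(e)  →  {above(e), inpos(b), inpos(e), inpos(f), on(b,b), on(e,e), on(e,f), on(f,f)}
4. swap(e)  →  {at(e), inpos(b), inpos(f), on(b,b), on(e,e), on(e,f), on(f,f)}
optimal plan length = 4; 4 > 2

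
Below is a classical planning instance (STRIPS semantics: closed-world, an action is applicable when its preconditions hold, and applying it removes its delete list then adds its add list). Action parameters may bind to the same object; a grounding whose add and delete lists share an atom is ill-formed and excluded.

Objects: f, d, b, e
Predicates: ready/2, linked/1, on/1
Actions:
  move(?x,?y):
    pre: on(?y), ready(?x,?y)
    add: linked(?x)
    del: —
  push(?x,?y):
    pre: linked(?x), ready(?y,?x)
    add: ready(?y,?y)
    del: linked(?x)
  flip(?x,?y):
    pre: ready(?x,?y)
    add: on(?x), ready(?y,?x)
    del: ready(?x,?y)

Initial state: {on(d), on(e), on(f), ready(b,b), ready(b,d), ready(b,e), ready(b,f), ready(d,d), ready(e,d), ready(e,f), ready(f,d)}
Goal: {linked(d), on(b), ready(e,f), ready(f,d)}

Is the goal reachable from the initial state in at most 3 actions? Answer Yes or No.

1. move(d,d)  →  {linked(d), on(d), on(e), on(f), ready(b,b), ready(b,d), ready(b,e), ready(b,f), ready(d,d), ready(e,d), ready(e,f), ready(f,d)}
2. flip(b,f)  →  {linked(d), on(b), on(d), on(e), on(f), ready(b,b), ready(b,d), ready(b,e), ready(d,d), ready(e,d), ready(e,f), ready(f,b), ready(f,d)}
optimal plan length = 2; 2 ≤ 3

Yes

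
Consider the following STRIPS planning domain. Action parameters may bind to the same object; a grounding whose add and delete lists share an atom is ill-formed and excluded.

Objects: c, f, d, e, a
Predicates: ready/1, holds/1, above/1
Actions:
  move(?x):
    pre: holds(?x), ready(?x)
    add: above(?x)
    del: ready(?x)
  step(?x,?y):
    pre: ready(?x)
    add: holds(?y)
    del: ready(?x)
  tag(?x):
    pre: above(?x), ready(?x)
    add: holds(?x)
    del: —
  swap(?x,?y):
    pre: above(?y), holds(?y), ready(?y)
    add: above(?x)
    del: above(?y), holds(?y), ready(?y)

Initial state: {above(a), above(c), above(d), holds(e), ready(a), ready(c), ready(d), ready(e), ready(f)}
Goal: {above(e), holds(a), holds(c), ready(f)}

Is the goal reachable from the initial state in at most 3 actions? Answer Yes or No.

Yes

1. move(e)  →  {above(a), above(c), above(d), above(e), holds(e), ready(a), ready(c), ready(d), ready(f)}
2. step(c,c)  →  {above(a), above(c), above(d), above(e), holds(c), holds(e), ready(a), ready(d), ready(f)}
3. step(d,a)  →  {above(a), above(c), above(d), above(e), holds(a), holds(c), holds(e), ready(a), ready(f)}
optimal plan length = 3; 3 ≤ 3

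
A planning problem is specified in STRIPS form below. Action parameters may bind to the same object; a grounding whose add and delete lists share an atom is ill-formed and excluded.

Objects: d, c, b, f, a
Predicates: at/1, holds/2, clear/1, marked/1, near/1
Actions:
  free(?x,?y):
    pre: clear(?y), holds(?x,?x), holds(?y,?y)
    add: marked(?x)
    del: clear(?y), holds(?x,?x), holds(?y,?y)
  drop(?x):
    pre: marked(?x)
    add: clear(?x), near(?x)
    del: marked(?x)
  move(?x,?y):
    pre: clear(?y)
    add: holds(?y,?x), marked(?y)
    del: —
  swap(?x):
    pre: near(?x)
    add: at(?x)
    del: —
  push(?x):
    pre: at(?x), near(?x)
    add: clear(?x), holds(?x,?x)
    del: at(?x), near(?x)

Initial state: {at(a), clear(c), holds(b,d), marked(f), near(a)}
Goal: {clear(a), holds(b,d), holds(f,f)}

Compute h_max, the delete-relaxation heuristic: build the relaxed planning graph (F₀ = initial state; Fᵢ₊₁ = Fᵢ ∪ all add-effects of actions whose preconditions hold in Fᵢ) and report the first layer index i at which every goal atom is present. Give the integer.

2

F0 = init (5 atoms)
F1 = F0 ∪ {clear(a), clear(f), holds(a,a), holds(c,a), holds(c,b), holds(c,c), holds(c,d), holds(c,f), marked(c), near(f)}  (15 atoms)
F2 = F1 ∪ {at(f), holds(a,b), holds(a,c), holds(a,d), holds(a,f), holds(f,a), holds(f,b), holds(f,c), holds(f,d), holds(f,f), marked(a), near(c)}  (27 atoms)
goal ⊆ F2  ⇒  h_max = 2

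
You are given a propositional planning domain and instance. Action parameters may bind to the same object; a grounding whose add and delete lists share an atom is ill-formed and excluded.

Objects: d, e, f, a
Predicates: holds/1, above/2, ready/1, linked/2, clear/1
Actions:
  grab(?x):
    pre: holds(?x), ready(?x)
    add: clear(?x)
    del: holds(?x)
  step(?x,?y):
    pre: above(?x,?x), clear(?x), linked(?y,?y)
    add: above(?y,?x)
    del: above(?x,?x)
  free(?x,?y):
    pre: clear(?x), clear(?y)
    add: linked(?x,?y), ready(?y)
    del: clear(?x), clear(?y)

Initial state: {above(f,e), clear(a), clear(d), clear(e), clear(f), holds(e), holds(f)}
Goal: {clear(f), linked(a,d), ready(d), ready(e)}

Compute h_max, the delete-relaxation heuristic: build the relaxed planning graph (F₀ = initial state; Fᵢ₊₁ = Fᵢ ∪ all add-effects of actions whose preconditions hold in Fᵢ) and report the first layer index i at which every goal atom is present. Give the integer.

F0 = init (7 atoms)
F1 = F0 ∪ {linked(a,a), linked(a,d), linked(a,e), linked(a,f), linked(d,a), linked(d,d), linked(d,e), linked(d,f), linked(e,a), linked(e,d), linked(e,e), linked(e,f), linked(f,a), linked(f,d), linked(f,e), linked(f,f), ready(a), ready(d), ready(e), ready(f)}  (27 atoms)
goal ⊆ F1  ⇒  h_max = 1

1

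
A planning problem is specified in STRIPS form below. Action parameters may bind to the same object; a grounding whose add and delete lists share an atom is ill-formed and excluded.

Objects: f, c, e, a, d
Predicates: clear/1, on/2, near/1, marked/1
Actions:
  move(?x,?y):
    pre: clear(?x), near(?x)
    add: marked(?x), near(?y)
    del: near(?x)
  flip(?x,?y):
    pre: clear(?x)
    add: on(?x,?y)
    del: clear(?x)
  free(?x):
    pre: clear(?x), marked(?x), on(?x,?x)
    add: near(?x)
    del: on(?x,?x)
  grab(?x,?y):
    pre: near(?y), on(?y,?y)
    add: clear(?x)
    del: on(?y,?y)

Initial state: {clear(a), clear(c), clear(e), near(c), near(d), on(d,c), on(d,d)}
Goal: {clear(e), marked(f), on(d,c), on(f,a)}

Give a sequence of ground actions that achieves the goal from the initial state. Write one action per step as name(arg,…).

1. move(c,f)  →  {clear(a), clear(c), clear(e), marked(c), near(d), near(f), on(d,c), on(d,d)}
2. grab(f,d)  →  {clear(a), clear(c), clear(e), clear(f), marked(c), near(d), near(f), on(d,c)}
3. move(f,c)  →  {clear(a), clear(c), clear(e), clear(f), marked(c), marked(f), near(c), near(d), on(d,c)}
4. flip(f,a)  →  {clear(a), clear(c), clear(e), marked(c), marked(f), near(c), near(d), on(d,c), on(f,a)}

move(c,f); grab(f,d); move(f,c); flip(f,a)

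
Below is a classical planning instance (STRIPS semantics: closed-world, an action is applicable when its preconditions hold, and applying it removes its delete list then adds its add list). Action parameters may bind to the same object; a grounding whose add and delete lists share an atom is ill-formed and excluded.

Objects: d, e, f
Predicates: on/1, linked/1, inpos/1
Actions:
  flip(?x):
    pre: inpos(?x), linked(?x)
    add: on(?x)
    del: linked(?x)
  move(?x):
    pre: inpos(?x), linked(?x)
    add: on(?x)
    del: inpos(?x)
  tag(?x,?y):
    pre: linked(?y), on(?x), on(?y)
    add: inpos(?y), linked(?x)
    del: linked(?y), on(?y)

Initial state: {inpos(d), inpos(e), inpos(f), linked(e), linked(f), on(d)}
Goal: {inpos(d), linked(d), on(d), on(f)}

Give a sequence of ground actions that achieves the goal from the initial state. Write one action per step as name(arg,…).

flip(f); move(e); tag(d,e)

1. flip(f)  →  {inpos(d), inpos(e), inpos(f), linked(e), on(d), on(f)}
2. move(e)  →  {inpos(d), inpos(f), linked(e), on(d), on(e), on(f)}
3. tag(d,e)  →  {inpos(d), inpos(e), inpos(f), linked(d), on(d), on(f)}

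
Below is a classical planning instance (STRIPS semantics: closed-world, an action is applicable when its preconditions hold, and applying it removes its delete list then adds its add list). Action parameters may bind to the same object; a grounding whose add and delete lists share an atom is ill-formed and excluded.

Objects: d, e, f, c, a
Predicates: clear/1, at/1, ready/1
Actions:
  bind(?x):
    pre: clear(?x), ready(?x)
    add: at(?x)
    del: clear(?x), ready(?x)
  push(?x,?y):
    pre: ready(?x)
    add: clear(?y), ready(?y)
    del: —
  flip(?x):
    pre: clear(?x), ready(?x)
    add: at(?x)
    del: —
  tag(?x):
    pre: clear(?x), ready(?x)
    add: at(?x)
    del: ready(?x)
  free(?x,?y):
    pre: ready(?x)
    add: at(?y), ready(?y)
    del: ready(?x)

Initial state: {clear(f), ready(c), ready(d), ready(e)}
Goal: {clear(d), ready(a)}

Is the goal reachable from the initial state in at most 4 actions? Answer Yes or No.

Yes

1. push(d,d)  →  {clear(d), clear(f), ready(c), ready(d), ready(e)}
2. push(d,a)  →  {clear(a), clear(d), clear(f), ready(a), ready(c), ready(d), ready(e)}
optimal plan length = 2; 2 ≤ 4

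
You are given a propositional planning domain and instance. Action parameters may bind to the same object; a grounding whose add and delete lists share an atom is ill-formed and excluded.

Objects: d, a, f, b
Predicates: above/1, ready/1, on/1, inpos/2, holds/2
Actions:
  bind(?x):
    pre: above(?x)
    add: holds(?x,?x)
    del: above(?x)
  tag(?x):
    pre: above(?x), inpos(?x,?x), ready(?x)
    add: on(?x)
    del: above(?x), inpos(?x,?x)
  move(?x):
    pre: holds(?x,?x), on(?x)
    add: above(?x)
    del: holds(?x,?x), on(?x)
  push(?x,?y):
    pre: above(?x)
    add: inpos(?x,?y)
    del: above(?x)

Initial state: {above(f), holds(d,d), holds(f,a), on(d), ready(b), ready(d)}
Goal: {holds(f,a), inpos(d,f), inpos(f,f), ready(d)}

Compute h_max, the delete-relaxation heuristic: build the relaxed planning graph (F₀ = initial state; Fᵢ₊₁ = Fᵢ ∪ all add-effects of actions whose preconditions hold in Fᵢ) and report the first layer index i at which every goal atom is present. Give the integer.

F0 = init (6 atoms)
F1 = F0 ∪ {above(d), holds(f,f), inpos(f,a), inpos(f,b), inpos(f,d), inpos(f,f)}  (12 atoms)
F2 = F1 ∪ {inpos(d,a), inpos(d,b), inpos(d,d), inpos(d,f)}  (16 atoms)
goal ⊆ F2  ⇒  h_max = 2

2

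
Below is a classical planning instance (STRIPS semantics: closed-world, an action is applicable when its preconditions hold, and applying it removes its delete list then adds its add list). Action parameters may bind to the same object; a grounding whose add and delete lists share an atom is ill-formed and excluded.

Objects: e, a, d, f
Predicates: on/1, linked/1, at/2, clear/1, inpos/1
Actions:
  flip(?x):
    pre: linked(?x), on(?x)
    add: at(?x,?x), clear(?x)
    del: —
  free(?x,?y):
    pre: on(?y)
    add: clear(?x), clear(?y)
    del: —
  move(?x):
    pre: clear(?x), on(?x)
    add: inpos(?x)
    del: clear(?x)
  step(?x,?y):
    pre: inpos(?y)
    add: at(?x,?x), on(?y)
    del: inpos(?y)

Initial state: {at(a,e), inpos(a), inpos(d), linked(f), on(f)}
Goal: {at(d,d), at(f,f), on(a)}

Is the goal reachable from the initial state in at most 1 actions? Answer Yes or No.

No

1. flip(f)  →  {at(a,e), at(f,f), clear(f), inpos(a), inpos(d), linked(f), on(f)}
2. step(d,a)  →  {at(a,e), at(d,d), at(f,f), clear(f), inpos(d), linked(f), on(a), on(f)}
optimal plan length = 2; 2 > 1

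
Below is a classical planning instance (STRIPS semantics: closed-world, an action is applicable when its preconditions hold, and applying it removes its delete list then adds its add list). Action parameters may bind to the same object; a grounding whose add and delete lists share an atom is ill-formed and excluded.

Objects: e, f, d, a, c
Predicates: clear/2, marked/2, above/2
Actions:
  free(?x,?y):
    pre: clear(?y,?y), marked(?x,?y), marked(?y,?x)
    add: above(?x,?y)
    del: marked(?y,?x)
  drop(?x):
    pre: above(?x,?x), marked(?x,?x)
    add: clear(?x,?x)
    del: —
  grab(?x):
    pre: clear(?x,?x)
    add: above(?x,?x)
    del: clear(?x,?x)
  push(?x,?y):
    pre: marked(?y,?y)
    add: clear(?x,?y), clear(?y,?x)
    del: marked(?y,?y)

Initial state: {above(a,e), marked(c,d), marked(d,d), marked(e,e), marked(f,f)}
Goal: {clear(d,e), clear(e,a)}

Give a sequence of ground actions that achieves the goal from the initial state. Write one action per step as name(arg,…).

1. push(e,d)  →  {above(a,e), clear(d,e), clear(e,d), marked(c,d), marked(e,e), marked(f,f)}
2. push(a,e)  →  {above(a,e), clear(a,e), clear(d,e), clear(e,a), clear(e,d), marked(c,d), marked(f,f)}

push(e,d); push(a,e)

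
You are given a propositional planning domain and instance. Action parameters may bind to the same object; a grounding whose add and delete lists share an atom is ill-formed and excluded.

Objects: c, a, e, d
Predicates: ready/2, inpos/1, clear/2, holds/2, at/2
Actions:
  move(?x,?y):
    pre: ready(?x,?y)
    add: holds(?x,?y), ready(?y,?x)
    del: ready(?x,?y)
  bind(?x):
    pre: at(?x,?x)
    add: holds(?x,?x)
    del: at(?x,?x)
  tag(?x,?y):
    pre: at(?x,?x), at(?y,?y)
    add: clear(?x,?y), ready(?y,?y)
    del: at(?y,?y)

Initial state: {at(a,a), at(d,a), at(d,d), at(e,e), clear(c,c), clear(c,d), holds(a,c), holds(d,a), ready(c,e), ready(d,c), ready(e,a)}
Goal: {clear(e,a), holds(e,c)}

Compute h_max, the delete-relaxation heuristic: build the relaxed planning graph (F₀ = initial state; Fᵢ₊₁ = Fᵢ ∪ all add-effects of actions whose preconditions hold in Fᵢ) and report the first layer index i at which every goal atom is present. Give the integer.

F0 = init (11 atoms)
F1 = F0 ∪ {clear(a,a), clear(a,d), clear(a,e), clear(d,a), clear(d,d), clear(d,e), clear(e,a), clear(e,d), clear(e,e), holds(a,a), holds(c,e), holds(d,c), holds(d,d), holds(e,a), holds(e,e), ready(a,a), ready(a,e), ready(c,d), ready(d,d), ready(e,c), ready(e,e)}  (32 atoms)
F2 = F1 ∪ {holds(a,e), holds(c,d), holds(e,c)}  (35 atoms)
goal ⊆ F2  ⇒  h_max = 2

2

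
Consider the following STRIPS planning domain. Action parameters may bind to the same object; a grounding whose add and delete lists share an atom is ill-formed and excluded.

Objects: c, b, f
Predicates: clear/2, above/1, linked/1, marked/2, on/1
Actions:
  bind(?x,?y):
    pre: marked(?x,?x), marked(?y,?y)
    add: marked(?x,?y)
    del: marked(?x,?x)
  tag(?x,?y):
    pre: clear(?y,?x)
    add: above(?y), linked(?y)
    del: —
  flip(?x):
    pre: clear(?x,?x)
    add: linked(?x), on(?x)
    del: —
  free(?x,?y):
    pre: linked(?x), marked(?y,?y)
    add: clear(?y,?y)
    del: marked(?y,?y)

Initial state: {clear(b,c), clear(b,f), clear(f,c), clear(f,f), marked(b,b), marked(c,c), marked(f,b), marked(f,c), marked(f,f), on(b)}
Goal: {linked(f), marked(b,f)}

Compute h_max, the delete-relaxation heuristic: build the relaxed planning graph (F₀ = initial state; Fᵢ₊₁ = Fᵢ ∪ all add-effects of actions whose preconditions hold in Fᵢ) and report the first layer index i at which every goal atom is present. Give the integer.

1

F0 = init (10 atoms)
F1 = F0 ∪ {above(b), above(f), linked(b), linked(f), marked(b,c), marked(b,f), marked(c,b), marked(c,f), on(f)}  (19 atoms)
goal ⊆ F1  ⇒  h_max = 1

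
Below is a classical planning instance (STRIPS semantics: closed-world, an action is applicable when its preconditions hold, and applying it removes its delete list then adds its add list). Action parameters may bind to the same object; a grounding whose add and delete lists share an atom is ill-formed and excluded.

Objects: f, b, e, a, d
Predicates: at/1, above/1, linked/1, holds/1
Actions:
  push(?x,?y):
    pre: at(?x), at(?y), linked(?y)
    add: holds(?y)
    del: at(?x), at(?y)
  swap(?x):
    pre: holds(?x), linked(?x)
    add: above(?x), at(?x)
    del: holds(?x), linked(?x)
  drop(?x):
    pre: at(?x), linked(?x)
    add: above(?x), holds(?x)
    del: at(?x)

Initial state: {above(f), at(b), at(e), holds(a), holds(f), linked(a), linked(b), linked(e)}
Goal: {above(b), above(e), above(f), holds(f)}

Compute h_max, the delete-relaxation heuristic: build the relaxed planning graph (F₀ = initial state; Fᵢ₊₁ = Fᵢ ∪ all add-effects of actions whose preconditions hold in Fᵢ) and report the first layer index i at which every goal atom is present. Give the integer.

1

F0 = init (8 atoms)
F1 = F0 ∪ {above(a), above(b), above(e), at(a), holds(b), holds(e)}  (14 atoms)
goal ⊆ F1  ⇒  h_max = 1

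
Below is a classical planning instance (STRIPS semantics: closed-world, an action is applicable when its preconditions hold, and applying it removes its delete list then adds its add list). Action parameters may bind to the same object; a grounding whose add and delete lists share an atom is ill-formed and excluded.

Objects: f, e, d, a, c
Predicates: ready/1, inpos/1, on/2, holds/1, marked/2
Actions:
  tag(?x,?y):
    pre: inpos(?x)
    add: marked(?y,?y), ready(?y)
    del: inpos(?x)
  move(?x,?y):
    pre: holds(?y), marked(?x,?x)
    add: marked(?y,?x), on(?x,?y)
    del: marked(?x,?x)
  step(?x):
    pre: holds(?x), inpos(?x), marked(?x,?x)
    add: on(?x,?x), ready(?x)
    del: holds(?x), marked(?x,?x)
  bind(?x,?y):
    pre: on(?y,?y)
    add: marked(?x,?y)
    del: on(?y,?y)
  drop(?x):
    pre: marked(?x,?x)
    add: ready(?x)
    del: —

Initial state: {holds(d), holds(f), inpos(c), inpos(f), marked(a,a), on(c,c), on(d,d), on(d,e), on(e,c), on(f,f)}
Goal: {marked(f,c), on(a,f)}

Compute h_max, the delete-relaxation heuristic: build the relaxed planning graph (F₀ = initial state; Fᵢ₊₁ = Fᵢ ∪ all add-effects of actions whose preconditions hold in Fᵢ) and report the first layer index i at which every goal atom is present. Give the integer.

1

F0 = init (10 atoms)
F1 = F0 ∪ {marked(a,c), marked(a,d), marked(a,f), marked(c,c), marked(c,d), marked(c,f), marked(d,a), marked(d,c), marked(d,d), marked(d,f), marked(e,c), marked(e,d), marked(e,e), marked(e,f), marked(f,a), marked(f,c), marked(f,d), marked(f,f), on(a,d), on(a,f), ready(a), ready(c), ready(d), ready(e), ready(f)}  (35 atoms)
goal ⊆ F1  ⇒  h_max = 1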